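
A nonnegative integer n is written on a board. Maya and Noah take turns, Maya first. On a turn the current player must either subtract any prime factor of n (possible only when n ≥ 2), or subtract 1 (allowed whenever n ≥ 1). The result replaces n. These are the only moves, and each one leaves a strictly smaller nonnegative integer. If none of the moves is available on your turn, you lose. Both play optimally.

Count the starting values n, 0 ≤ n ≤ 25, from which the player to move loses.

7

Use the standard recursion: the mover loses at a terminal position; elsewhere, the mover wins exactly when some move hands the opponent an L position.
n=0: no move → L
n=1: W (go to 0, an L position)
n=2: W (go to 0, an L position)
n=3: W (go to 0, an L position)
n=4: L (options 2(W), 3(W) are all W)
n=5: W (go to 0, an L position)
n=6: W (go to 4, an L position)
n=7: W (go to 0, an L position)
n=8: L (options 6(W), 7(W) are all W)
n=9: W (go to 8, an L position)
n=10: W (go to 8, an L position)
n=11: W (go to 0, an L position)
n=12: L (options 9(W), 10(W), 11(W) are all W)
n=13: W (go to 0, an L position)
n=14: W (go to 12, an L position)
n=15: W (go to 12, an L position)
n=16: L (options 14(W), 15(W) are all W)
n=17: W (go to 0, an L position)
n=18: W (go to 16, an L position)
n=19: W (go to 0, an L position)
n=20: L (options 15(W), 18(W), 19(W) are all W)
n=21: W (go to 20, an L position)
n=22: W (go to 20, an L position)
n=23: W (go to 0, an L position)
n=24: L (options 21(W), 22(W), 23(W) are all W)
n=25: W (go to 20, an L position)
L entries with 0 ≤ n ≤ 25: n = 0, 4, 8, 12, 16, 20, 24; that makes 7.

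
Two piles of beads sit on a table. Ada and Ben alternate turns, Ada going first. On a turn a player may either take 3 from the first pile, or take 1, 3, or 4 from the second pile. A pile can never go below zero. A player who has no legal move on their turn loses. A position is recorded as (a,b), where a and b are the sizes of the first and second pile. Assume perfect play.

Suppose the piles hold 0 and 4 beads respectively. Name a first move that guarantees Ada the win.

Compute win/loss labels from the base case upward. A position with no move is L. Any other position is W if it can reach an L in one move, else L.
No move ever increases a pile, so every position that can arise here has a ≤ 0 and b ≤ 4; it is enough to label the cells with 0 ≤ a ≤ 0 and 0 ≤ b ≤ 4.
Every move lowers a or b (never raises either), so fill the grid row by row in increasing a, and left to right within a row: each cell's successors are then already labelled.
      b=0  b=1  b=2  b=3  b=4
a=0:    L    W    L    W    W
Cells with no legal move (terminal, hence L): (0,0).
The remaining L cells, each justified by listing all of its moves:
(0,2): only reaches (0,1)(W), which is W → L
Every other cell has at least one move into one of the L cells above, so it is W.
From (0,4), the L positions reachable in one move are: (0,0).

Move to (0,0).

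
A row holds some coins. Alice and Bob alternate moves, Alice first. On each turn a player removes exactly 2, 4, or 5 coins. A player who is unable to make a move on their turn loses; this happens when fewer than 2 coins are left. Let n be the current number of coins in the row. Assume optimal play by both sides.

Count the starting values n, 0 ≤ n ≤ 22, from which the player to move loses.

Use the standard recursion: the mover loses at a terminal position; elsewhere, the mover wins exactly when some move hands the opponent an L position.
n=0: no move → L
n=1: no move → L
n=2: reaches L-position 0 → W
n=3: reaches L-position 1 → W
n=4: reaches L-position 0 → W
n=5: reaches L-position 1 → W
n=6: reaches L-position 1 → W
n=7: only reaches 5(W), 3(W), 2(W), all W → L
n=8: only reaches 6(W), 4(W), 3(W), all W → L
n=9: reaches L-position 7 → W
n=10: reaches L-position 8 → W
n=11: reaches L-position 7 → W
n=12: reaches L-position 8 → W
n=13: reaches L-position 8 → W
n=14: only reaches 12(W), 10(W), 9(W), all W → L
n=15: only reaches 13(W), 11(W), 10(W), all W → L
n=16: reaches L-position 14 → W
n=17: reaches L-position 15 → W
n=18: reaches L-position 14 → W
n=19: reaches L-position 15 → W
n=20: reaches L-position 15 → W
n=21: only reaches 19(W), 17(W), 16(W), all W → L
n=22: only reaches 20(W), 18(W), 17(W), all W → L
L entries with 0 ≤ n ≤ 22: n = 0, 1, 7, 8, 14, 15, 21, 22; that makes 8.

8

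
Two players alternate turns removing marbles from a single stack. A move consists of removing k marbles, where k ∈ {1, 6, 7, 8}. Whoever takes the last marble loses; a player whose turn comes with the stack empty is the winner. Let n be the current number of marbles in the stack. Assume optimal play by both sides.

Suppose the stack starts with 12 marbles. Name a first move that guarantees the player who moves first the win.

Remove 7, leaving 5.

Classify positions by backward induction: terminal positions (no move available) are W. From any other position, the mover wins iff some move reaches an L.
n=0: no move; the opponent has just taken the last marble and therefore loses → W
n=1: L (sole option 0(W) is W)
n=2: W (go to 1, an L position)
n=3: L (sole option 2(W) is W)
n=4: W (go to 3, an L position)
n=5: L (sole option 4(W) is W)
n=6: W (go to 5, an L position)
n=7: W (go to 1, an L position)
n=8: W (go to 1, an L position)
n=9: W (go to 3, an L position)
n=10: W (go to 3, an L position)
n=11: W (go to 5, an L position)
n=12: W (go to 5, an L position)
From 12, the L positions reachable in one move are: 5.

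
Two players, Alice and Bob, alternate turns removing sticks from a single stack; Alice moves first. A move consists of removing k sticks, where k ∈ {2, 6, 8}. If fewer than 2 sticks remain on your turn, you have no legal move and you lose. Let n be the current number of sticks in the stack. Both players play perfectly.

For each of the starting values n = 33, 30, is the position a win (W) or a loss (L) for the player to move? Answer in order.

33: L, 30: W

Build the W/L table. Terminal = L. A non-terminal position is W if it has a move to some L; otherwise it is L.
n=0: no move → L
n=1: no move → L
n=2: can move to 0, which is L ⇒ W
n=3: can move to 1, which is L ⇒ W
n=4: the only move is to 2(W), a W ⇒ L
n=5: the only move is to 3(W), a W ⇒ L
n=6: can move to 4, which is L ⇒ W
n=7: can move to 5, which is L ⇒ W
n=8: can move to 0, which is L ⇒ W
n=9: can move to 1, which is L ⇒ W
n=10: can move to 4, which is L ⇒ W
n=11: can move to 5, which is L ⇒ W
n=12: can move to 4, which is L ⇒ W
n=13: can move to 5, which is L ⇒ W
n=14: moves to 12(W), 8(W), 6(W); every one is W ⇒ L
n=15: moves to 13(W), 9(W), 7(W); every one is W ⇒ L
n=16: can move to 14, which is L ⇒ W
n=17: can move to 15, which is L ⇒ W
n=18: moves to 16(W), 12(W), 10(W); every one is W ⇒ L
n=19: moves to 17(W), 13(W), 11(W); every one is W ⇒ L
n=20: can move to 18, which is L ⇒ W
n=21: can move to 19, which is L ⇒ W
n=22: can move to 14, which is L ⇒ W
n=23: can move to 15, which is L ⇒ W
n=24: can move to 18, which is L ⇒ W
n=25: can move to 19, which is L ⇒ W
n=26: can move to 18, which is L ⇒ W
n=27: can move to 19, which is L ⇒ W
n=28: moves to 26(W), 22(W), 20(W); every one is W ⇒ L
n=29: moves to 27(W), 23(W), 21(W); every one is W ⇒ L
n=30: can move to 28, which is L ⇒ W
n=31: can move to 29, which is L ⇒ W
n=32: moves to 30(W), 26(W), 24(W); every one is W ⇒ L
n=33: moves to 31(W), 27(W), 25(W); every one is W ⇒ L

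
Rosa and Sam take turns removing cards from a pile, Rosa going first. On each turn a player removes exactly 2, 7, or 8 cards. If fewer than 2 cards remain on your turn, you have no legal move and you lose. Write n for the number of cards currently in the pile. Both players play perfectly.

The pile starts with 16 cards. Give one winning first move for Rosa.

Remove 2, leaving 14.

Compute win/loss labels from the base case upward. A position with no move is L. Any other position is W if it can reach an L in one move, else L.
n=0: no move → L
n=1: no move → L
n=2: can move to 0, which is L ⇒ W
n=3: can move to 1, which is L ⇒ W
n=4: the only move is to 2(W), a W ⇒ L
n=5: the only move is to 3(W), a W ⇒ L
n=6: can move to 4, which is L ⇒ W
n=7: can move to 5, which is L ⇒ W
n=8: can move to 1, which is L ⇒ W
n=9: can move to 1, which is L ⇒ W
n=10: moves to 8(W), 3(W), 2(W); every one is W ⇒ L
n=11: can move to 4, which is L ⇒ W
n=12: can move to 10, which is L ⇒ W
n=13: can move to 5, which is L ⇒ W
n=14: moves to 12(W), 7(W), 6(W); every one is W ⇒ L
n=15: moves to 13(W), 8(W), 7(W); every one is W ⇒ L
n=16: can move to 14, which is L ⇒ W
From 16, the L positions reachable in one move are: 14.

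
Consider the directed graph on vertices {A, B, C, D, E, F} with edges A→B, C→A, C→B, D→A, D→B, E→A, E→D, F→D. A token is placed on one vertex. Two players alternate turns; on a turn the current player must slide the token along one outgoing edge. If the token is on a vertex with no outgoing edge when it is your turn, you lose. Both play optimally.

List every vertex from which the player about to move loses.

Label each position W (a win for the player to move) or L (a loss). A position with no legal move is L; any other position is W exactly when some move reaches an L, and L when every move reaches a W.
Every edge goes from a vertex to one that appears earlier in the order B, A, D, C, F, E, so processing vertices in that order labels each vertex after all of its successors.
B: no outgoing edge → L
A: →B(L), so W
D: →B(L), so W
C: →B(L), so W
F: →D(W) only, which is W, so L
E: →D(W), A(W) — all W, so L
The losing starting vertices are exactly the entries labelled L in this table (3 of them).

B, E, F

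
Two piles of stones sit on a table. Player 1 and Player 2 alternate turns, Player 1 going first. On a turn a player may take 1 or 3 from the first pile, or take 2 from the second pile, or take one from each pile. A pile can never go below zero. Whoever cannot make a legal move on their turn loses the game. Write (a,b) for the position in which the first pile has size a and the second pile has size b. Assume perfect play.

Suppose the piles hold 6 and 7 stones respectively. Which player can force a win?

Player 2 wins.

Classify positions by backward induction: terminal positions (no move available) are L. From any other position, the mover wins iff some move reaches an L.
No move ever increases a pile, so every position that can arise here has a ≤ 6 and b ≤ 7; it is enough to label the cells with 0 ≤ a ≤ 6 and 0 ≤ b ≤ 7.
Every move lowers a or b (never raises either), so fill the grid row by row in increasing a, and left to right within a row: each cell's successors are then already labelled.
      b=0  b=1  b=2  b=3  b=4  b=5  b=6  b=7
a=0:    L    L    W    W    L    L    W    W
a=1:    W    W    W    L    W    W    W    L
a=2:    L    L    W    W    W    L    L    W
a=3:    W    W    W    L    W    W    W    W
a=4:    L    L    W    W    W    L    L    W
a=5:    W    W    W    L    L    W    W    W
a=6:    L    L    W    W    W    W    L    L
Cells with no legal move (terminal, hence L): (0,0), (0,1).
The remaining L cells, each justified by listing all of its moves:
(0,4): L (sole option (0,2)(W) is W)
(0,5): L (sole option (0,3)(W) is W)
(1,3): L (options (0,3)(W), (1,1)(W), (0,2)(W) are all W)
(1,7): L (options (0,7)(W), (1,5)(W), (0,6)(W) are all W)
(2,0): L (sole option (1,0)(W) is W)
(2,1): L (options (1,1)(W), (1,0)(W) are all W)
(2,5): L (options (1,5)(W), (2,3)(W), (1,4)(W) are all W)
(2,6): L (options (1,6)(W), (2,4)(W), (1,5)(W) are all W)
(3,3): L (options (2,3)(W), (0,3)(W), (3,1)(W), (2,2)(W) are all W)
(4,0): L (options (3,0)(W), (1,0)(W) are all W)
(4,1): L (options (3,1)(W), (1,1)(W), (3,0)(W) are all W)
(4,5): L (options (3,5)(W), (1,5)(W), (4,3)(W), (3,4)(W) are all W)
(4,6): L (options (3,6)(W), (1,6)(W), (4,4)(W), (3,5)(W) are all W)
(5,3): L (options (4,3)(W), (2,3)(W), (5,1)(W), (4,2)(W) are all W)
(5,4): L (options (4,4)(W), (2,4)(W), (5,2)(W), (4,3)(W) are all W)
(6,0): L (options (5,0)(W), (3,0)(W) are all W)
(6,1): L (options (5,1)(W), (3,1)(W), (5,0)(W) are all W)
(6,6): L (options (5,6)(W), (3,6)(W), (6,4)(W), (5,5)(W) are all W)
(6,7): L (options (5,7)(W), (3,7)(W), (6,5)(W), (5,6)(W) are all W)
Every other cell has at least one move into one of the L cells above, so it is W.
The starting position (6,7) is L: whatever Player 1 does, the opponent receives a W position.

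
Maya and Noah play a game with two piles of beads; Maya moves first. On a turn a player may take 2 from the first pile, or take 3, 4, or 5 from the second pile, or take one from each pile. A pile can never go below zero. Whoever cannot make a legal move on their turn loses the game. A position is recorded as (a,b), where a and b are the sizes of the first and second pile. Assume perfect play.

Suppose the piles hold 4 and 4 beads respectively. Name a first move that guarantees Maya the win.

Positions with no move are L. A position that does have a move is losing for the player to move precisely when every available move leads to a winning position for the opponent. Fill in the labels:
No move ever increases a pile, so every position that can arise here has a ≤ 4 and b ≤ 4; it is enough to label the cells with 0 ≤ a ≤ 4 and 0 ≤ b ≤ 4.
Every move lowers a or b (never raises either), so fill the grid row by row in increasing a, and left to right within a row: each cell's successors are then already labelled.
      b=0  b=1  b=2  b=3  b=4
a=0:    L    L    L    W    W
a=1:    L    W    W    W    W
a=2:    W    W    W    L    L
a=3:    W    L    L    L    W
a=4:    L    L    W    W    W
Cells with no legal move (terminal, hence L): (0,0), (0,1), (0,2), (1,0).
The remaining L cells, each justified by listing all of its moves:
(2,3): L (options (0,3)(W), (2,0)(W), (1,2)(W) are all W)
(2,4): L (options (0,4)(W), (2,1)(W), (2,0)(W), (1,3)(W) are all W)
(3,1): L (options (1,1)(W), (2,0)(W) are all W)
(3,2): L (options (1,2)(W), (2,1)(W) are all W)
(3,3): L (options (1,3)(W), (3,0)(W), (2,2)(W) are all W)
(4,0): L (sole option (2,0)(W) is W)
(4,1): L (options (2,1)(W), (3,0)(W) are all W)
Every other cell has at least one move into one of the L cells above, so it is W.
From (4,4), the L positions reachable in one move are: (2,4), (4,1), (4,0), (3,3). Any move reaching one of these is winning.

Move to (2,4).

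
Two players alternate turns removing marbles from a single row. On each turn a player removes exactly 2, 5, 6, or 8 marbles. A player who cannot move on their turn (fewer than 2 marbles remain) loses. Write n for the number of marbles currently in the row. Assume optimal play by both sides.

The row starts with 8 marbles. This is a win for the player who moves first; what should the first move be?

Remove 8, leaving 0.

Build the W/L table. Terminal = L. A non-terminal position is W if it has a move to some L; otherwise it is L.
n=0: no move → L
n=1: no move → L
n=2: W (go to 0, an L position)
n=3: W (go to 1, an L position)
n=4: L (sole option 2(W) is W)
n=5: W (go to 0, an L position)
n=6: W (go to 4, an L position)
n=7: W (go to 1, an L position)
n=8: W (go to 0, an L position)
From 8, the L positions reachable in one move are: 0.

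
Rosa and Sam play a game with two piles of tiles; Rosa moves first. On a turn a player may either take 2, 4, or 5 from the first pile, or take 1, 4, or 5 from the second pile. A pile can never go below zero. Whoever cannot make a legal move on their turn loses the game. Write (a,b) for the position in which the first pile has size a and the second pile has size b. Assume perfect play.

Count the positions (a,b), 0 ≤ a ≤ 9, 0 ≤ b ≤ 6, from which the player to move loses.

Positions with no move are L. A position that does have a move is losing for the player to move precisely when every available move leads to a winning position for the opponent. Fill in the labels:
Every move lowers a or b (never raises either), so fill the grid row by row in increasing a, and left to right within a row: each cell's successors are then already labelled.
      b=0  b=1  b=2  b=3  b=4  b=5  b=6
a=0:    L    W    L    W    W    W    W
a=1:    L    W    L    W    W    W    W
a=2:    W    L    W    L    W    W    W
a=3:    W    L    W    L    W    W    W
a=4:    W    W    W    W    L    W    L
a=5:    W    W    W    W    L    W    L
a=6:    W    W    W    W    W    L    W
a=7:    L    W    L    W    W    W    W
a=8:    L    W    L    W    W    W    W
a=9:    W    L    W    L    W    W    W
Cells with no legal move (terminal, hence L): (0,0), (1,0).
The remaining L cells, each justified by listing all of its moves:
(0,2): L (sole option (0,1)(W) is W)
(1,2): L (sole option (1,1)(W) is W)
(2,1): L (options (0,1)(W), (2,0)(W) are all W)
(2,3): L (options (0,3)(W), (2,2)(W) are all W)
(3,1): L (options (1,1)(W), (3,0)(W) are all W)
(3,3): L (options (1,3)(W), (3,2)(W) are all W)
(4,4): L (options (2,4)(W), (0,4)(W), (4,3)(W), (4,0)(W) are all W)
(4,6): L (options (2,6)(W), (0,6)(W), (4,5)(W), (4,2)(W), (4,1)(W) are all W)
(5,4): L (options (3,4)(W), (1,4)(W), (0,4)(W), (5,3)(W), (5,0)(W) are all W)
(5,6): L (options (3,6)(W), (1,6)(W), (0,6)(W), (5,5)(W), (5,2)(W), (5,1)(W) are all W)
(6,5): L (options (4,5)(W), (2,5)(W), (1,5)(W), (6,4)(W), (6,1)(W), (6,0)(W) are all W)
(7,0): L (options (5,0)(W), (3,0)(W), (2,0)(W) are all W)
(7,2): L (options (5,2)(W), (3,2)(W), (2,2)(W), (7,1)(W) are all W)
(8,0): L (options (6,0)(W), (4,0)(W), (3,0)(W) are all W)
(8,2): L (options (6,2)(W), (4,2)(W), (3,2)(W), (8,1)(W) are all W)
(9,1): L (options (7,1)(W), (5,1)(W), (4,1)(W), (9,0)(W) are all W)
(9,3): L (options (7,3)(W), (5,3)(W), (4,3)(W), (9,2)(W) are all W)
Every other cell has at least one move into one of the L cells above, so it is W.
L cells per row: a=0: 2, a=1: 2, a=2: 2, a=3: 2, a=4: 2, a=5: 2, a=6: 1, a=7: 2, a=8: 2, a=9: 2; total 19.

19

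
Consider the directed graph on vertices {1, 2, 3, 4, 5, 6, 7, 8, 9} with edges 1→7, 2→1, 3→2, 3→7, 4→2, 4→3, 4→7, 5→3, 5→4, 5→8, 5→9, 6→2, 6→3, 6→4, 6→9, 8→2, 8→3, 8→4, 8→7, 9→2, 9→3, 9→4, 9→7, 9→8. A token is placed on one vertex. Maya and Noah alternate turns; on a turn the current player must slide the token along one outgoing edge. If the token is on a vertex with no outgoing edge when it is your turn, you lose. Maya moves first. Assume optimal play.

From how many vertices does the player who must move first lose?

Build the W/L table. Terminal = L. A non-terminal position is W if it has a move to some L; otherwise it is L.
Every edge goes from a vertex to one that appears earlier in the order 7, 1, 2, 3, 4, 8, 9, 5, 6, so processing vertices in that order labels each vertex after all of its successors.
7: no outgoing edge → L
1: →7(L), so W
2: →1(W) only, which is W, so L
3: →2(L), so W
4: →2(L), so W
8: →2(L), so W
9: →2(L), so W
5: →9(W), 8(W), 4(W), 3(W) — all W, so L
6: →2(L), so W
The L vertices are 2, 5, 7; that is 3 in all.

3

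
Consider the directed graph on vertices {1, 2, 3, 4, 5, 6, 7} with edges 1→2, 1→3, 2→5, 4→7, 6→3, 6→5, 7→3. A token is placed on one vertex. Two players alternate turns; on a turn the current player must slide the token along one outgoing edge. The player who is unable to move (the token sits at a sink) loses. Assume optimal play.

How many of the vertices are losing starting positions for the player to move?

Work bottom-up. With no move the player to move loses. Otherwise the position is W if at least one move leads to an L position for the opponent, and L if every move leads to a W.
Every edge goes from a vertex to one that appears earlier in the order 3, 5, 6, 7, 4, 2, 1, so processing vertices in that order labels each vertex after all of its successors.
3: no outgoing edge → L
5: no outgoing edge → L
6: reaches L-position 5 → W
7: reaches L-position 3 → W
4: only reaches 7(W), which is W → L
2: reaches L-position 5 → W
1: reaches L-position 3 → W
The L vertices are 3, 4, 5; that is 3 in all.

3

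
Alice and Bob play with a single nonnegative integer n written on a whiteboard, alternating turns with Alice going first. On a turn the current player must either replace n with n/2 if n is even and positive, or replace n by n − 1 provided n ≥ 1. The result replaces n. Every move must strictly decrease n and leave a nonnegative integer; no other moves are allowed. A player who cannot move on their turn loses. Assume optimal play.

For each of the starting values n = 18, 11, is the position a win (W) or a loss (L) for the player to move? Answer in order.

Use the standard recursion: the mover loses at a terminal position; elsewhere, the mover wins exactly when some move hands the opponent an L position.
n=0: no move → L
n=1: W (go to 0, an L position)
n=2: L (sole option 1(W) is W)
n=3: W (go to 2, an L position)
n=4: W (go to 2, an L position)
n=5: L (sole option 4(W) is W)
n=6: W (go to 5, an L position)
n=7: L (sole option 6(W) is W)
n=8: W (go to 7, an L position)
n=9: L (sole option 8(W) is W)
n=10: W (go to 5, an L position)
n=11: L (sole option 10(W) is W)
n=12: W (go to 11, an L position)
n=13: L (sole option 12(W) is W)
n=14: W (go to 7, an L position)
n=15: L (sole option 14(W) is W)
n=16: W (go to 15, an L position)
n=17: L (sole option 16(W) is W)
n=18: W (go to 9, an L position)

18: W, 11: L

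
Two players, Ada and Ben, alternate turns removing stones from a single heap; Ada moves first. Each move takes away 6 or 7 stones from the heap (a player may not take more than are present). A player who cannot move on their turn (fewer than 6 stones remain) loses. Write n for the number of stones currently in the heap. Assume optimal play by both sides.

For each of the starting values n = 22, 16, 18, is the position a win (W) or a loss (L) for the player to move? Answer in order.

22: W, 16: L, 18: L

Use the standard recursion: the mover loses at a terminal position; elsewhere, the mover wins exactly when some move hands the opponent an L position.
n=0: no move → L
n=1: no move → L
n=2: no move → L
n=3: no move → L
n=4: no move → L
n=5: no move → L
n=6: W (go to 0, an L position)
n=7: W (go to 1, an L position)
n=8: W (go to 2, an L position)
n=9: W (go to 3, an L position)
n=10: W (go to 4, an L position)
n=11: W (go to 5, an L position)
n=12: W (go to 5, an L position)
n=13: L (options 7(W), 6(W) are all W)
n=14: L (options 8(W), 7(W) are all W)
n=15: L (options 9(W), 8(W) are all W)
n=16: L (options 10(W), 9(W) are all W)
n=17: L (options 11(W), 10(W) are all W)
n=18: L (options 12(W), 11(W) are all W)
n=19: W (go to 13, an L position)
n=20: W (go to 14, an L position)
n=21: W (go to 15, an L position)
n=22: W (go to 16, an L position)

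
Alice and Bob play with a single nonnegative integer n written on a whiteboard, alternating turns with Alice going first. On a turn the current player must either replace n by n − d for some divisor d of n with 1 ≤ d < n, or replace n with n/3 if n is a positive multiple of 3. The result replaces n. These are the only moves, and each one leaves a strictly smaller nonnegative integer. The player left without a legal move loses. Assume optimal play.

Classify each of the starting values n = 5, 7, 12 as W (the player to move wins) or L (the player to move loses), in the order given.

5: W, 7: L, 12: W

Use the standard recursion: the mover loses at a terminal position; elsewhere, the mover wins exactly when some move hands the opponent an L position.
n=0: no move → L
n=1: no move → L
n=2: can move to 1, which is L ⇒ W
n=3: can move to 1, which is L ⇒ W
n=4: moves to 2(W), 3(W); every one is W ⇒ L
n=5: can move to 4, which is L ⇒ W
n=6: can move to 4, which is L ⇒ W
n=7: the only move is to 6(W), a W ⇒ L
n=8: can move to 4, which is L ⇒ W
n=9: moves to 3(W), 6(W), 8(W); every one is W ⇒ L
n=10: can move to 9, which is L ⇒ W
n=11: the only move is to 10(W), a W ⇒ L
n=12: can move to 4, which is L ⇒ W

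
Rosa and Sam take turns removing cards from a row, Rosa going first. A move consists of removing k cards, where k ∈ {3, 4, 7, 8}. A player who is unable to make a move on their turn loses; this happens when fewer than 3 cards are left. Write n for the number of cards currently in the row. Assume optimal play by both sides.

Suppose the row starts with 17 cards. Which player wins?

Build the W/L table. Terminal = L. A non-terminal position is W if it has a move to some L; otherwise it is L.
n=0: no move → L
n=1: no move → L
n=2: no move → L
n=3: W (go to 0, an L position)
n=4: W (go to 1, an L position)
n=5: W (go to 2, an L position)
n=6: W (go to 2, an L position)
n=7: W (go to 0, an L position)
n=8: W (go to 1, an L position)
n=9: W (go to 2, an L position)
n=10: W (go to 2, an L position)
n=11: L (options 8(W), 7(W), 4(W), 3(W) are all W)
n=12: L (options 9(W), 8(W), 5(W), 4(W) are all W)
n=13: L (options 10(W), 9(W), 6(W), 5(W) are all W)
n=14: W (go to 11, an L position)
n=15: W (go to 12, an L position)
n=16: W (go to 13, an L position)
n=17: W (go to 13, an L position)
The starting position 17 is W: Rosa should remove 4, leaving 13, handing over an L position.

Rosa wins.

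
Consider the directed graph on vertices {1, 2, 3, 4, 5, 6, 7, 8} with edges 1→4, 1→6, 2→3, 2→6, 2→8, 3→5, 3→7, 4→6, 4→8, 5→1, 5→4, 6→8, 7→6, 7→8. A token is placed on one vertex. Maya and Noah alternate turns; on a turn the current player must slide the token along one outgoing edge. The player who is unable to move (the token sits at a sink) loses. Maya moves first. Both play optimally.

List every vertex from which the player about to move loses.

Positions with no move are L. A position that does have a move is losing for the player to move precisely when every available move leads to a winning position for the opponent. Fill in the labels:
Every edge goes from a vertex to one that appears earlier in the order 8, 6, 7, 4, 1, 5, 3, 2, so processing vertices in that order labels each vertex after all of its successors.
8: no outgoing edge → L
6: W (go to 8, an L position)
7: W (go to 8, an L position)
4: W (go to 8, an L position)
1: L (options 4(W), 6(W) are all W)
5: W (go to 1, an L position)
3: L (options 5(W), 7(W) are all W)
2: W (go to 3, an L position)
The losing starting vertices are exactly the entries labelled L in this table (3 of them).

1, 3, 8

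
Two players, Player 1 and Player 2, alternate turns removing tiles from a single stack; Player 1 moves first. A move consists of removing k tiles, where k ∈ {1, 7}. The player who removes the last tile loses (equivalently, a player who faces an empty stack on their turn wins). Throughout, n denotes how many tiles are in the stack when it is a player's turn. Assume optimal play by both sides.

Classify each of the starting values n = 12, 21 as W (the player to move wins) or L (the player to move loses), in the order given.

12: W, 21: L

Use the standard recursion: the mover wins at a terminal position; elsewhere, the mover wins exactly when some move hands the opponent an L position.
n=0: no move; the opponent has just taken the last tile and therefore loses → W
n=1: only reaches 0(W), which is W → L
n=2: reaches L-position 1 → W
n=3: only reaches 2(W), which is W → L
n=4: reaches L-position 3 → W
n=5: only reaches 4(W), which is W → L
n=6: reaches L-position 5 → W
n=7: only reaches 6(W), 0(W), all W → L
n=8: reaches L-position 7 → W
n=9: only reaches 8(W), 2(W), all W → L
n=10: reaches L-position 9 → W
n=11: only reaches 10(W), 4(W), all W → L
n=12: reaches L-position 11 → W
n=13: only reaches 12(W), 6(W), all W → L
n=14: reaches L-position 13 → W
n=15: only reaches 14(W), 8(W), all W → L
n=16: reaches L-position 15 → W
n=17: only reaches 16(W), 10(W), all W → L
n=18: reaches L-position 17 → W
n=19: only reaches 18(W), 12(W), all W → L
n=20: reaches L-position 19 → W
n=21: only reaches 20(W), 14(W), all W → L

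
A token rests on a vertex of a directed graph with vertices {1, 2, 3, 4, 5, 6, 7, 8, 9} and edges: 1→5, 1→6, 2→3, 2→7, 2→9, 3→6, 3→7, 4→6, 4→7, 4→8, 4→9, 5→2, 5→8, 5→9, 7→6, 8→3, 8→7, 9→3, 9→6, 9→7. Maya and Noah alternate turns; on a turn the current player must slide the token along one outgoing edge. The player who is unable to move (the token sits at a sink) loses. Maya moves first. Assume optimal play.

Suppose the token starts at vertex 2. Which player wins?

Noah wins.

Compute win/loss labels from the base case upward. A position with no move is L. Any other position is W if it can reach an L in one move, else L.
Every edge goes from a vertex to one that appears earlier in the order 6, 7, 3, 9, 2, 8, 4, 5, 1, so processing vertices in that order labels each vertex after all of its successors.
6: no outgoing edge → L
7: →6(L), so W
3: →6(L), so W
9: →6(L), so W
2: →9(W), 3(W), 7(W) — all W, so L
8: →3(W), 7(W) — all W, so L
4: →8(L), so W
5: →8(L), so W
1: →6(L), so W
The starting position 2 is L: whatever Maya does, the opponent receives a W position.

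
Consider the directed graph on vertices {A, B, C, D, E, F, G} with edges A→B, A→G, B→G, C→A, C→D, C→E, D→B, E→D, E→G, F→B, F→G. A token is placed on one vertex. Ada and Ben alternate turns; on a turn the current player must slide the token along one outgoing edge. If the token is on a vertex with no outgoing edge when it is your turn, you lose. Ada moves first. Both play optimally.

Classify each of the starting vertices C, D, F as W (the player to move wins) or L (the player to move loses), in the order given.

C: W, D: L, F: W

Classify positions by backward induction: terminal positions (no move available) are L. From any other position, the mover wins iff some move reaches an L.
Every edge goes from a vertex to one that appears earlier in the order G, B, F, D, A, E, C, so processing vertices in that order labels each vertex after all of its successors.
G: no outgoing edge → L
B: →G(L), so W
F: →G(L), so W
D: →B(W) only, which is W, so L
A: →G(L), so W
E: →D(L), so W
C: →D(L), so W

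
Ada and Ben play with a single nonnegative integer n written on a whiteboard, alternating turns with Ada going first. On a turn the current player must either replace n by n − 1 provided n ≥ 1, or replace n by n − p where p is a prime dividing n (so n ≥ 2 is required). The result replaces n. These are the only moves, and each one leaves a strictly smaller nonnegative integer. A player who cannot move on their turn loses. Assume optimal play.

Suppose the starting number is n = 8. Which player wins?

Build the W/L table. Terminal = L. A non-terminal position is W if it has a move to some L; otherwise it is L.
n=0: no move → L
n=1: →0(L), so W
n=2: →0(L), so W
n=3: →0(L), so W
n=4: →2(W), 3(W) — all W, so L
n=5: →0(L), so W
n=6: →4(L), so W
n=7: →0(L), so W
n=8: →6(W), 7(W) — all W, so L
The starting position 8 is L: whatever Ada does, the opponent receives a W position.

Ben wins.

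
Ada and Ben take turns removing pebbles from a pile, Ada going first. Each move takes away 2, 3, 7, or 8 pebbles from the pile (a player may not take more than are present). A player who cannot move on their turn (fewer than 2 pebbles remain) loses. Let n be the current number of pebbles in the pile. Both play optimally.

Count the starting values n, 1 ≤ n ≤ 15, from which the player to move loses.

Work bottom-up. With no move the player to move loses. Otherwise the position is W if at least one move leads to an L position for the opponent, and L if every move leads to a W.
n=0: no move → L
n=1: no move → L
n=2: →0(L), so W
n=3: →1(L), so W
n=4: →1(L), so W
n=5: →3(W), 2(W) — all W, so L
n=6: →4(W), 3(W) — all W, so L
n=7: →5(L), so W
n=8: →6(L), so W
n=9: →6(L), so W
n=10: →8(W), 7(W), 3(W), 2(W) — all W, so L
n=11: →9(W), 8(W), 4(W), 3(W) — all W, so L
n=12: →10(L), so W
n=13: →11(L), so W
n=14: →11(L), so W
n=15: →13(W), 12(W), 8(W), 7(W) — all W, so L
L entries with 1 ≤ n ≤ 15 (n=0 is outside the asked range and is not counted): n = 1, 5, 6, 10, 11, 15; that makes 6.

6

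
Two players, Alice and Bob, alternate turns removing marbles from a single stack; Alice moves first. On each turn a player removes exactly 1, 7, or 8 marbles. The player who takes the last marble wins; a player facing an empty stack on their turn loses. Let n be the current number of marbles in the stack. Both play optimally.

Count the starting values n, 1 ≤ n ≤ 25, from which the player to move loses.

7

Positions with no move are L. A position that does have a move is losing for the player to move precisely when every available move leads to a winning position for the opponent. Fill in the labels:
n=0: no move → L
n=1: can move to 0, which is L ⇒ W
n=2: the only move is to 1(W), a W ⇒ L
n=3: can move to 2, which is L ⇒ W
n=4: the only move is to 3(W), a W ⇒ L
n=5: can move to 4, which is L ⇒ W
n=6: the only move is to 5(W), a W ⇒ L
n=7: can move to 6, which is L ⇒ W
n=8: can move to 0, which is L ⇒ W
n=9: can move to 2, which is L ⇒ W
n=10: can move to 2, which is L ⇒ W
n=11: can move to 4, which is L ⇒ W
n=12: can move to 4, which is L ⇒ W
n=13: can move to 6, which is L ⇒ W
n=14: can move to 6, which is L ⇒ W
n=15: moves to 14(W), 8(W), 7(W); every one is W ⇒ L
n=16: can move to 15, which is L ⇒ W
n=17: moves to 16(W), 10(W), 9(W); every one is W ⇒ L
n=18: can move to 17, which is L ⇒ W
n=19: moves to 18(W), 12(W), 11(W); every one is W ⇒ L
n=20: can move to 19, which is L ⇒ W
n=21: moves to 20(W), 14(W), 13(W); every one is W ⇒ L
n=22: can move to 21, which is L ⇒ W
n=23: can move to 15, which is L ⇒ W
n=24: can move to 17, which is L ⇒ W
n=25: can move to 17, which is L ⇒ W
L entries with 1 ≤ n ≤ 25 (n=0 is outside the asked range and is not counted): n = 2, 4, 6, 15, 17, 19, 21; that makes 7.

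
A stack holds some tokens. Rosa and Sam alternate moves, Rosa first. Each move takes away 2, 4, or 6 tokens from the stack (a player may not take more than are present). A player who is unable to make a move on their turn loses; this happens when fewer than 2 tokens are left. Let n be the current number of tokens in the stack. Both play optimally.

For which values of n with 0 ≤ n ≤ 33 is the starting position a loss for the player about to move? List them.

Compute win/loss labels from the base case upward. A position with no move is L. Any other position is W if it can reach an L in one move, else L.
n=0: no move → L
n=1: no move → L
n=2: W (go to 0, an L position)
n=3: W (go to 1, an L position)
n=4: W (go to 0, an L position)
n=5: W (go to 1, an L position)
n=6: W (go to 0, an L position)
n=7: W (go to 1, an L position)
n=8: L (options 6(W), 4(W), 2(W) are all W)
n=9: L (options 7(W), 5(W), 3(W) are all W)
n=10: W (go to 8, an L position)
n=11: W (go to 9, an L position)
n=12: W (go to 8, an L position)
n=13: W (go to 9, an L position)
n=14: W (go to 8, an L position)
n=15: W (go to 9, an L position)
n=16: L (options 14(W), 12(W), 10(W) are all W)
n=17: L (options 15(W), 13(W), 11(W) are all W)
n=18: W (go to 16, an L position)
n=19: W (go to 17, an L position)
n=20: W (go to 16, an L position)
n=21: W (go to 17, an L position)
n=22: W (go to 16, an L position)
n=23: W (go to 17, an L position)
n=24: L (options 22(W), 20(W), 18(W) are all W)
n=25: L (options 23(W), 21(W), 19(W) are all W)
n=26: W (go to 24, an L position)
n=27: W (go to 25, an L position)
n=28: W (go to 24, an L position)
n=29: W (go to 25, an L position)
n=30: W (go to 24, an L position)
n=31: W (go to 25, an L position)
n=32: L (options 30(W), 28(W), 26(W) are all W)
n=33: L (options 31(W), 29(W), 27(W) are all W)
The losing starting values of n are exactly the entries labelled L in this table (10 of them).

0, 1, 8, 9, 16, 17, 24, 25, 32, 33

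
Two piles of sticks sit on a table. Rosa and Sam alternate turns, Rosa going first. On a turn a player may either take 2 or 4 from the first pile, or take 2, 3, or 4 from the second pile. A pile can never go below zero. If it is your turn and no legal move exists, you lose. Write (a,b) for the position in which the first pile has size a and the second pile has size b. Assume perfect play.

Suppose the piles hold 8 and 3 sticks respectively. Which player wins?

Sam wins.

Positions with no move are L. A position that does have a move is losing for the player to move precisely when every available move leads to a winning position for the opponent. Fill in the labels:
No move ever increases a pile, so every position that can arise here has a ≤ 8 and b ≤ 3; it is enough to label the cells with 0 ≤ a ≤ 8 and 0 ≤ b ≤ 3.
Every move lowers a or b (never raises either), so fill the grid row by row in increasing a, and left to right within a row: each cell's successors are then already labelled.
      b=0  b=1  b=2  b=3
a=0:    L    L    W    W
a=1:    L    L    W    W
a=2:    W    W    L    L
a=3:    W    W    L    L
a=4:    W    W    W    W
a=5:    W    W    W    W
a=6:    L    L    W    W
a=7:    L    L    W    W
a=8:    W    W    L    L
Cells with no legal move (terminal, hence L): (0,0), (0,1), (1,0), (1,1).
The remaining L cells, each justified by listing all of its moves:
(2,2): moves to (0,2)(W), (2,0)(W); every one is W ⇒ L
(2,3): moves to (0,3)(W), (2,1)(W), (2,0)(W); every one is W ⇒ L
(3,2): moves to (1,2)(W), (3,0)(W); every one is W ⇒ L
(3,3): moves to (1,3)(W), (3,1)(W), (3,0)(W); every one is W ⇒ L
(6,0): moves to (4,0)(W), (2,0)(W); every one is W ⇒ L
(6,1): moves to (4,1)(W), (2,1)(W); every one is W ⇒ L
(7,0): moves to (5,0)(W), (3,0)(W); every one is W ⇒ L
(7,1): moves to (5,1)(W), (3,1)(W); every one is W ⇒ L
(8,2): moves to (6,2)(W), (4,2)(W), (8,0)(W); every one is W ⇒ L
(8,3): moves to (6,3)(W), (4,3)(W), (8,1)(W), (8,0)(W); every one is W ⇒ L
Every other cell has at least one move into one of the L cells above, so it is W.
The starting position (8,3) is L: whatever Rosa does, the opponent receives a W position.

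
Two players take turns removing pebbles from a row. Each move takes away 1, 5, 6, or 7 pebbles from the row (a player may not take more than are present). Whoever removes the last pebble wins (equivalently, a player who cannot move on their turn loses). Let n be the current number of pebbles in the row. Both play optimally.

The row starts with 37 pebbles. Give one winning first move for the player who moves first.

Label each position W (a win for the player to move) or L (a loss). A position with no legal move is L; any other position is W exactly when some move reaches an L, and L when every move reaches a W.
n=0: no move → L
n=1: W (go to 0, an L position)
n=2: L (sole option 1(W) is W)
n=3: W (go to 2, an L position)
n=4: L (sole option 3(W) is W)
n=5: W (go to 4, an L position)
n=6: W (go to 0, an L position)
n=7: W (go to 2, an L position)
n=8: W (go to 2, an L position)
n=9: W (go to 4, an L position)
n=10: W (go to 4, an L position)
n=11: W (go to 4, an L position)
n=12: L (options 11(W), 7(W), 6(W), 5(W) are all W)
n=13: W (go to 12, an L position)
n=14: L (options 13(W), 9(W), 8(W), 7(W) are all W)
n=15: W (go to 14, an L position)
n=16: L (options 15(W), 11(W), 10(W), 9(W) are all W)
n=17: W (go to 16, an L position)
n=18: W (go to 12, an L position)
n=19: W (go to 14, an L position)
n=20: W (go to 14, an L position)
n=21: W (go to 16, an L position)
n=22: W (go to 16, an L position)
n=23: W (go to 16, an L position)
n=24: L (options 23(W), 19(W), 18(W), 17(W) are all W)
n=25: W (go to 24, an L position)
n=26: L (options 25(W), 21(W), 20(W), 19(W) are all W)
n=27: W (go to 26, an L position)
n=28: L (options 27(W), 23(W), 22(W), 21(W) are all W)
n=29: W (go to 28, an L position)
n=30: W (go to 24, an L position)
n=31: W (go to 26, an L position)
n=32: W (go to 26, an L position)
n=33: W (go to 28, an L position)
n=34: W (go to 28, an L position)
n=35: W (go to 28, an L position)
n=36: L (options 35(W), 31(W), 30(W), 29(W) are all W)
n=37: W (go to 36, an L position)
From 37, the L positions reachable in one move are: 36.

Remove 1, leaving 36.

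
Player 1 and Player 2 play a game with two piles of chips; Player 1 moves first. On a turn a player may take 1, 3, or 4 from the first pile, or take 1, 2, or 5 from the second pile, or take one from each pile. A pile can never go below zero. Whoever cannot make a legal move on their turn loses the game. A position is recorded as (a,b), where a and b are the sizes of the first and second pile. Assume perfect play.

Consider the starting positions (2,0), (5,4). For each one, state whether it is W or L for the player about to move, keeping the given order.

(2,0): L, (5,4): W

Label each position W (a win for the player to move) or L (a loss). A position with no legal move is L; any other position is W exactly when some move reaches an L, and L when every move reaches a W.
No move ever increases a pile, so every position that can arise here has a ≤ 5 and b ≤ 4; it is enough to label the cells with 0 ≤ a ≤ 5 and 0 ≤ b ≤ 4.
Every move lowers a or b (never raises either), so fill the grid row by row in increasing a, and left to right within a row: each cell's successors are then already labelled.
      b=0  b=1  b=2  b=3  b=4
a=0:    L    W    W    L    W
a=1:    W    W    L    W    W
a=2:    L    W    W    W    L
a=3:    W    W    L    W    W
a=4:    W    L    W    W    L
a=5:    W    W    W    L    W
Cells with no legal move (terminal, hence L): (0,0).
The remaining L cells, each justified by listing all of its moves:
(0,3): moves to (0,2)(W), (0,1)(W); every one is W ⇒ L
(1,2): moves to (0,2)(W), (1,1)(W), (1,0)(W), (0,1)(W); every one is W ⇒ L
(2,0): the only move is to (1,0)(W), a W ⇒ L
(2,4): moves to (1,4)(W), (2,3)(W), (2,2)(W), (1,3)(W); every one is W ⇒ L
(3,2): moves to (2,2)(W), (0,2)(W), (3,1)(W), (3,0)(W), (2,1)(W); every one is W ⇒ L
(4,1): moves to (3,1)(W), (1,1)(W), (0,1)(W), (4,0)(W), (3,0)(W); every one is W ⇒ L
(4,4): moves to (3,4)(W), (1,4)(W), (0,4)(W), (4,3)(W), (4,2)(W), (3,3)(W); every one is W ⇒ L
(5,3): moves to (4,3)(W), (2,3)(W), (1,3)(W), (5,2)(W), (5,1)(W), (4,2)(W); every one is W ⇒ L
Every other cell has at least one move into one of the L cells above, so it is W.
(2,0): one of the L cells justified above, so L
(5,4): the move to (4,4) reaches an L cell, so W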